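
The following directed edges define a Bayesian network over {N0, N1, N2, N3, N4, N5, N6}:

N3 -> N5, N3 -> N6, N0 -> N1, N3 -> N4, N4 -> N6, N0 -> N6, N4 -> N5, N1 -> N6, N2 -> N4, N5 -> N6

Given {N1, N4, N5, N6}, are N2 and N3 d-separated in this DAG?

No — N2 and N3 are not d-separated given {N1, N4, N5, N6}.

There are 5 undirected paths between N2 and N3; checking each against the conditioning set {N1, N4, N5, N6}:
  1. N2 → N4 → N6 ← N3 — N4:chain[blocks]; N6:collider[open] ⇒ blocked
  2. N2 → N4 → N6 ← N5 ← N3 — N4:chain[blocks]; N6:collider[open]; N5:chain[blocks] ⇒ blocked
  3. N2 → N4 ← N3 — N4:collider[open] ⇒ active
  4. N2 → N4 → N5 → N6 ← N3 — N4:chain[blocks]; N5:chain[blocks]; N6:collider[open] ⇒ blocked
  5. N2 → N4 → N5 ← N3 — N4:chain[blocks]; N5:collider[open] ⇒ blocked
Because an active path exists, N2 and N3 are not d-separated.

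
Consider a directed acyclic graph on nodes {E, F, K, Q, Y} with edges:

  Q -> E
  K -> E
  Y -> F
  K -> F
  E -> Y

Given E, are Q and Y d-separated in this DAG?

There are 2 undirected paths between Q and Y; checking each against the conditioning set {E}:
Path 1: Q → E ← K → F ← Y
  F is a collider here and neither F nor any of its descendants is conditioned on, so the collider stays closed — the path is blocked at F.
Path 2: Q → E → Y
  E is a chain here and E is conditioned on, so the path is blocked at E.
Since every path is blocked, d-separation holds.

Yes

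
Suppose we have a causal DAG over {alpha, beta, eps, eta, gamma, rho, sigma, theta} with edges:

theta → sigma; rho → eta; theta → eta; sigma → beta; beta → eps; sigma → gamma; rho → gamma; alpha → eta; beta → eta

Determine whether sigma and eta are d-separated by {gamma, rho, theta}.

No — sigma and eta are not d-separated given {gamma, rho, theta}.

There are 3 undirected paths between sigma and eta; checking each against the conditioning set {gamma, rho, theta}:
  1. sigma → beta → eta — beta:chain[open] ⇒ active
  2. sigma ← theta → eta — theta:fork[blocks] ⇒ blocked
  3. sigma → gamma ← rho → eta — gamma:collider[open]; rho:fork[blocks] ⇒ blocked
Since the path sigma → beta → eta is active, sigma and eta are not d-separated given {gamma, rho, theta}.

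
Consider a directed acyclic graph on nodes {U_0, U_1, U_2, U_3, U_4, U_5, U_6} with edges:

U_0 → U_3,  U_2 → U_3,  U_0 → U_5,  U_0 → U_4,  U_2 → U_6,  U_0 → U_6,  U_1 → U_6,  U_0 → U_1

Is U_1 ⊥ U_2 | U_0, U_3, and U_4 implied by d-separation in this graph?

4 paths connect U_1 and U_2; each must be blocked for d-separation to hold:
  1. U_1 ← U_0 → U_6 ← U_2 — U_0:fork[blocks]; U_6:collider[blocks] ⇒ blocked
  2. U_1 ← U_0 → U_3 ← U_2 — U_0:fork[blocks]; U_3:collider[open] ⇒ blocked
  3. U_1 → U_6 ← U_0 → U_3 ← U_2 — U_6:collider[blocks]; U_0:fork[blocks]; U_3:collider[open] ⇒ blocked
  4. U_1 → U_6 ← U_2 — U_6:collider[blocks] ⇒ blocked
Every path is blocked, so U_1 and U_2 are d-separated given {U_0, U_3, U_4}.

Yes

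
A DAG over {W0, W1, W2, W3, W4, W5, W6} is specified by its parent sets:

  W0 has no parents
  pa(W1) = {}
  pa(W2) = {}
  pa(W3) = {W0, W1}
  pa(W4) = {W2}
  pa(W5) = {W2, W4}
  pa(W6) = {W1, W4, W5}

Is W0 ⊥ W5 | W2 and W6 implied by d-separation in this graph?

Yes

3 paths connect W0 and W5; each must be blocked for d-separation to hold:
Path 1: W0 → W3 ← W1 → W6 ← W5
  W3 is a collider here and neither W3 nor any of its descendants is conditioned on, so the collider stays closed — the path is blocked at W3.
Path 2: W0 → W3 ← W1 → W6 ← W4 ← W2 → W5
  W3 is a collider here and neither W3 nor any of its descendants is conditioned on, so the collider stays closed — the path is blocked at W3.
Path 3: W0 → W3 ← W1 → W6 ← W4 → W5
  W3 is a collider here and neither W3 nor any of its descendants is conditioned on, so the collider stays closed — the path is blocked at W3.
All paths are blocked; W0 ⊥ W5 | {W2, W6} holds.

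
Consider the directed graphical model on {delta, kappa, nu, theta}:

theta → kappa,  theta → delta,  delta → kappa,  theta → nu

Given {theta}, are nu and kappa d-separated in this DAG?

Yes

We examine all 2 paths between nu and kappa:
  1. nu ← theta → delta → kappa — theta:fork[blocks]; delta:chain[open] ⇒ blocked
  2. nu ← theta → kappa — theta:fork[blocks] ⇒ blocked
Every path is blocked, so nu and kappa are d-separated given {theta}.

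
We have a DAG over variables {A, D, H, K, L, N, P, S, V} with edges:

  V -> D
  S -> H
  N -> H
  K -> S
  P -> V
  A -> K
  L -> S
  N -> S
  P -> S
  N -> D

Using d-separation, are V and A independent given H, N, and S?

No — V and A are not d-separated given {H, N, S}.

We examine all 3 paths between V and A:
Path 1: V ← P → S ← K ← A
  P is a fork and P is not conditioned on; S is a collider and S is conditioned on, which opens it; K is a chain and K is not conditioned on — no node blocks this path, so it is active.
Path 2: V → D ← N → H ← S ← K ← A
  D is a collider here and neither D nor any of its descendants is conditioned on, so the collider stays closed — the path is blocked at D.
Path 3: V → D ← N → S ← K ← A
  D is a collider here and neither D nor any of its descendants is conditioned on, so the collider stays closed — the path is blocked at D.
Because an active path exists, V and A are not d-separated.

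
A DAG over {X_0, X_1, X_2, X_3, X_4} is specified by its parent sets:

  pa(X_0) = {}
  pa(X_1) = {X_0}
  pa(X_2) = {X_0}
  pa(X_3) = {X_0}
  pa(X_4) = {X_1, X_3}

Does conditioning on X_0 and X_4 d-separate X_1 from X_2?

Enumerating the 2 paths from X_1 to X_2 and testing each for blocking by {X_0, X_4}:
Path 1: X_1 → X_4 ← X_3 ← X_0 → X_2
  X_0 is a fork here and X_0 is conditioned on, so the path is blocked at X_0.
Path 2: X_1 ← X_0 → X_2
  X_0 is a fork here and X_0 is conditioned on, so the path is blocked at X_0.
Every path is blocked, so X_1 and X_2 are d-separated given {X_0, X_4}.

Yes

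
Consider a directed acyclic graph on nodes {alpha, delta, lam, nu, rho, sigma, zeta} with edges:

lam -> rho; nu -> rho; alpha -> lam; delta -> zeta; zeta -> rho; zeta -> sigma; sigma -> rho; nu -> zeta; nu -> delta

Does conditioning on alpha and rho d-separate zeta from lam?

There are 4 undirected paths between zeta and lam; checking each against the conditioning set {alpha, rho}:
Path 1: zeta → sigma → rho ← lam
  sigma is a chain and sigma is not conditioned on; rho is a collider and rho is conditioned on, which opens it — no node blocks this path, so it is active.
Path 2: zeta → rho ← lam
  rho is a collider and rho is conditioned on, which opens it — no node blocks this path, so it is active.
Path 3: zeta ← delta ← nu → rho ← lam
  delta is a chain and delta is not conditioned on; nu is a fork and nu is not conditioned on; rho is a collider and rho is conditioned on, which opens it — no node blocks this path, so it is active.
Path 4: zeta ← nu → rho ← lam
  nu is a fork and nu is not conditioned on; rho is a collider and rho is conditioned on, which opens it — no node blocks this path, so it is active.
Because an active path exists, zeta and lam are not d-separated.

No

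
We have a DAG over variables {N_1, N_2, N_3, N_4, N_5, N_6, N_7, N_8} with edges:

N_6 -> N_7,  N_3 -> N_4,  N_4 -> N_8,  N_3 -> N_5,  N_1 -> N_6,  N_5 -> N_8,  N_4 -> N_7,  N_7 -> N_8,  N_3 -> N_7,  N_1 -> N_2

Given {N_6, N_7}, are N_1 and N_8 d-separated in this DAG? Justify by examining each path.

Yes

We examine all 5 paths between N_1 and N_8:
  1. N_1 → N_6 → N_7 ← N_4 ← N_3 → N_5 → N_8 — N_6:chain[blocks]; N_7:collider[open]; N_4:chain[open]; N_3:fork[open]; N_5:chain[open] ⇒ blocked
  2. N_1 → N_6 → N_7 ← N_4 → N_8 — N_6:chain[blocks]; N_7:collider[open]; N_4:fork[open] ⇒ blocked
  3. N_1 → N_6 → N_7 ← N_3 → N_4 → N_8 — N_6:chain[blocks]; N_7:collider[open]; N_3:fork[open]; N_4:chain[open] ⇒ blocked
  4. N_1 → N_6 → N_7 ← N_3 → N_5 → N_8 — N_6:chain[blocks]; N_7:collider[open]; N_3:fork[open]; N_5:chain[open] ⇒ blocked
  5. N_1 → N_6 → N_7 → N_8 — N_6:chain[blocks]; N_7:chain[blocks] ⇒ blocked
Since every path is blocked, d-separation holds.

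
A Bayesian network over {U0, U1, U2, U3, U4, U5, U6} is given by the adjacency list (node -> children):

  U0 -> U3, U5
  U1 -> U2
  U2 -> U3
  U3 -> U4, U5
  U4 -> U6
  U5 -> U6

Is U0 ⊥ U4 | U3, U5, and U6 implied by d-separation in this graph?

There are 4 undirected paths between U0 and U4; checking each against the conditioning set {U3, U5, U6}:
Path 1: U0 → U3 → U4
  U3 is a chain here and U3 is conditioned on, so the path is blocked at U3.
Path 2: U0 → U3 → U5 → U6 ← U4
  U3 is a chain here and U3 is conditioned on, so the path is blocked at U3.
Path 3: U0 → U5 → U6 ← U4
  U5 is a chain here and U5 is conditioned on, so the path is blocked at U5.
Path 4: U0 → U5 ← U3 → U4
  U3 is a fork here and U3 is conditioned on, so the path is blocked at U3.
Every path is blocked, so U0 and U4 are d-separated given {U3, U5, U6}.

Yes — U0 and U4 are d-separated given {U3, U5, U6}.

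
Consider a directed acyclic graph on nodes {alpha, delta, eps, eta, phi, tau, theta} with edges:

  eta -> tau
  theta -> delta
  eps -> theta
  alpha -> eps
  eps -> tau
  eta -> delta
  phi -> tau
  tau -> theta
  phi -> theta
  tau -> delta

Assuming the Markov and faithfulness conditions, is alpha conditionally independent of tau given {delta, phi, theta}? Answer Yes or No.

Enumerating the 5 paths from alpha to tau and testing each for blocking by {delta, phi, theta}:
Path 1: alpha → eps → theta → delta ← eta → tau
  theta is a chain here and theta is conditioned on, so the path is blocked at theta.
Path 2: alpha → eps → theta → delta ← tau
  theta is a chain here and theta is conditioned on, so the path is blocked at theta.
Path 3: alpha → eps → theta ← tau
  eps is a chain and eps is not conditioned on; theta is a collider and theta is conditioned on, which opens it — no node blocks this path, so it is active.
Path 4: alpha → eps → theta ← phi → tau
  phi is a fork here and phi is conditioned on, so the path is blocked at phi.
Path 5: alpha → eps → tau
  eps is a chain and eps is not conditioned on — no node blocks this path, so it is active.
Because an active path exists, alpha and tau are not d-separated.

No — alpha and tau are not d-separated given {delta, phi, theta}.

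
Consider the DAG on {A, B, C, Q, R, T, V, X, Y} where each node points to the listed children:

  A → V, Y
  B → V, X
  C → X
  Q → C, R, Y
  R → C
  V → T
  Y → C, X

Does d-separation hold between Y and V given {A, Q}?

Yes — Y and V are d-separated given {A, Q}.

We examine all 5 paths between Y and V:
  1. Y → X ← B → V — X:collider[blocks]; B:fork[open] ⇒ blocked
  2. Y → C → X ← B → V — C:chain[open]; X:collider[blocks]; B:fork[open] ⇒ blocked
  3. Y ← Q → R → C → X ← B → V — Q:fork[blocks]; R:chain[open]; C:chain[open]; X:collider[blocks]; B:fork[open] ⇒ blocked
  4. Y ← Q → C → X ← B → V — Q:fork[blocks]; C:chain[open]; X:collider[blocks]; B:fork[open] ⇒ blocked
  5. Y ← A → V — A:fork[blocks] ⇒ blocked
Since every path is blocked, d-separation holds.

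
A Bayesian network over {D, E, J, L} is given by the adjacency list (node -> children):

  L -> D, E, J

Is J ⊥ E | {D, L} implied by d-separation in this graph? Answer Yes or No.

Yes — J and E are d-separated given {D, L}.

There is one path between J and E:
Path 1: J ← L → E
  L is a fork here and L is conditioned on, so the path is blocked at L.
Since every path is blocked, d-separation holds.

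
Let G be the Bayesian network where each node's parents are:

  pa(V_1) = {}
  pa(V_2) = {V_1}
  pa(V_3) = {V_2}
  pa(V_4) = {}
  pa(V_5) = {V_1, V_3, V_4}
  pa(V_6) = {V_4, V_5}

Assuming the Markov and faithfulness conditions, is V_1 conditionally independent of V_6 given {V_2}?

There are 4 undirected paths between V_1 and V_6; checking each against the conditioning set {V_2}:
  1. V_1 → V_5 → V_6 — V_5:chain[open] ⇒ active
  2. V_1 → V_5 ← V_4 → V_6 — V_5:collider[blocks]; V_4:fork[open] ⇒ blocked
  3. V_1 → V_2 → V_3 → V_5 → V_6 — V_2:chain[blocks]; V_3:chain[open]; V_5:chain[open] ⇒ blocked
  4. V_1 → V_2 → V_3 → V_5 ← V_4 → V_6 — V_2:chain[blocks]; V_3:chain[open]; V_5:collider[blocks]; V_4:fork[open] ⇒ blocked
At least one path is unblocked, so d-separation fails.

No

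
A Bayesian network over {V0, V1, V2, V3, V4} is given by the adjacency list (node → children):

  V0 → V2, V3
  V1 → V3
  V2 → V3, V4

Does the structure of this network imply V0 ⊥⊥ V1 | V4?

There are 2 undirected paths between V0 and V1; checking each against the conditioning set {V4}:
Path 1: V0 → V3 ← V1
  V3 is a collider here and neither V3 nor any of its descendants is conditioned on, so the collider stays closed — the path is blocked at V3.
Path 2: V0 → V2 → V3 ← V1
  V3 is a collider here and neither V3 nor any of its descendants is conditioned on, so the collider stays closed — the path is blocked at V3.
Since every path is blocked, d-separation holds.

Yes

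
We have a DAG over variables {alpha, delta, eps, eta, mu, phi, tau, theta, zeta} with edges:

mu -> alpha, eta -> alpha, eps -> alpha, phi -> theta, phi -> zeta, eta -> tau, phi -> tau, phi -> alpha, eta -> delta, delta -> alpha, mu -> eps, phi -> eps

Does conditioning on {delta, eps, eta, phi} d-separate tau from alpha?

There are 5 undirected paths between tau and alpha; checking each against the conditioning set {delta, eps, eta, phi}:
Path 1: tau ← eta → delta → alpha
  eta is a fork here and eta is conditioned on, so the path is blocked at eta.
Path 2: tau ← eta → alpha
  eta is a fork here and eta is conditioned on, so the path is blocked at eta.
Path 3: tau ← phi → eps ← mu → alpha
  phi is a fork here and phi is conditioned on, so the path is blocked at phi.
Path 4: tau ← phi → eps → alpha
  phi is a fork here and phi is conditioned on, so the path is blocked at phi.
Path 5: tau ← phi → alpha
  phi is a fork here and phi is conditioned on, so the path is blocked at phi.
Since every path is blocked, d-separation holds.

Yes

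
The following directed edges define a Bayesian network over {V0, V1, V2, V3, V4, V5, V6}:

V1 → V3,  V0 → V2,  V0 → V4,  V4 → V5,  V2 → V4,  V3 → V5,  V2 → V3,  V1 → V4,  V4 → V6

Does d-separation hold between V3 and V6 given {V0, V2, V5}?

We examine all 4 paths between V3 and V6:
Path 1: V3 → V5 ← V4 → V6
  V5 is a collider and V5 is conditioned on, which opens it; V4 is a fork and V4 is not conditioned on — no node blocks this path, so it is active.
Path 2: V3 ← V1 → V4 → V6
  V1 is a fork and V1 is not conditioned on; V4 is a chain and V4 is not conditioned on — no node blocks this path, so it is active.
Path 3: V3 ← V2 → V4 → V6
  V2 is a fork here and V2 is conditioned on, so the path is blocked at V2.
Path 4: V3 ← V2 ← V0 → V4 → V6
  V2 is a chain here and V2 is conditioned on, so the path is blocked at V2.
Because an active path exists, V3 and V6 are not d-separated.

No — V3 and V6 are not d-separated given {V0, V2, V5}.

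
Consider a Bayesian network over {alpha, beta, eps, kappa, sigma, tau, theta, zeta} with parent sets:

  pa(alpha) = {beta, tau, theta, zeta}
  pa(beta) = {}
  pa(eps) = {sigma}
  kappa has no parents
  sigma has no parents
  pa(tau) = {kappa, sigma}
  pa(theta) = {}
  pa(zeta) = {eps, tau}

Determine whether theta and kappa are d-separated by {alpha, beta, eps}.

There are 3 undirected paths between theta and kappa; checking each against the conditioning set {alpha, beta, eps}:
Path 1: theta → alpha ← zeta ← eps ← sigma → tau ← kappa
  eps is a chain here and eps is conditioned on, so the path is blocked at eps.
Path 2: theta → alpha ← zeta ← tau ← kappa
  alpha is a collider and alpha is conditioned on, which opens it; zeta is a chain and zeta is not conditioned on; tau is a chain and tau is not conditioned on — no node blocks this path, so it is active.
Path 3: theta → alpha ← tau ← kappa
  alpha is a collider and alpha is conditioned on, which opens it; tau is a chain and tau is not conditioned on — no node blocks this path, so it is active.
Because an active path exists, theta and kappa are not d-separated.

No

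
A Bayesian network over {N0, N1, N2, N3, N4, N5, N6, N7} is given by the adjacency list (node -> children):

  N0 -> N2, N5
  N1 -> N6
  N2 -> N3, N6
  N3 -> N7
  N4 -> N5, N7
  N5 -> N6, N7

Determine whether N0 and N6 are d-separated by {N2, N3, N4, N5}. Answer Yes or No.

6 paths connect N0 and N6; each must be blocked for d-separation to hold:
Path 1: N0 → N5 ← N4 → N7 ← N3 ← N2 → N6
  N4 is a fork here and N4 is conditioned on, so the path is blocked at N4.
Path 2: N0 → N5 → N7 ← N3 ← N2 → N6
  N5 is a chain here and N5 is conditioned on, so the path is blocked at N5.
Path 3: N0 → N5 → N6
  N5 is a chain here and N5 is conditioned on, so the path is blocked at N5.
Path 4: N0 → N2 → N3 → N7 ← N5 → N6
  N2 is a chain here and N2 is conditioned on, so the path is blocked at N2.
Path 5: N0 → N2 → N3 → N7 ← N4 → N5 → N6
  N2 is a chain here and N2 is conditioned on, so the path is blocked at N2.
Path 6: N0 → N2 → N6
  N2 is a chain here and N2 is conditioned on, so the path is blocked at N2.
Since every path is blocked, d-separation holds.

Yes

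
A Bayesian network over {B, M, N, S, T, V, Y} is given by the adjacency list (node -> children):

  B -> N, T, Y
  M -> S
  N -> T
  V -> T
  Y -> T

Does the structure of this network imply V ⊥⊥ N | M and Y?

There are 3 undirected paths between V and N; checking each against the conditioning set {M, Y}:
Path 1: V → T ← B → N
  T is a collider here and neither T nor any of its descendants is conditioned on, so the collider stays closed — the path is blocked at T.
Path 2: V → T ← N
  T is a collider here and neither T nor any of its descendants is conditioned on, so the collider stays closed — the path is blocked at T.
Path 3: V → T ← Y ← B → N
  T is a collider here and neither T nor any of its descendants is conditioned on, so the collider stays closed — the path is blocked at T.
All paths are blocked; V ⊥ N | {M, Y} holds.

Yes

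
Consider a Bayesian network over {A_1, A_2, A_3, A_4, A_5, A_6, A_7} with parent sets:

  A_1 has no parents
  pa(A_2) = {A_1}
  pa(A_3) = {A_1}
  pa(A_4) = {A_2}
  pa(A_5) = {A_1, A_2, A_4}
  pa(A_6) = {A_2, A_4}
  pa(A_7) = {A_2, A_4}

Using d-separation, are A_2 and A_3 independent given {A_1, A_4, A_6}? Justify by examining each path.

Yes

We examine all 5 paths between A_2 and A_3:
  1. A_2 → A_6 ← A_4 → A_5 ← A_1 → A_3 — A_6:collider[open]; A_4:fork[blocks]; A_5:collider[blocks]; A_1:fork[blocks] ⇒ blocked
  2. A_2 ← A_1 → A_3 — A_1:fork[blocks] ⇒ blocked
  3. A_2 → A_5 ← A_1 → A_3 — A_5:collider[blocks]; A_1:fork[blocks] ⇒ blocked
  4. A_2 → A_7 ← A_4 → A_5 ← A_1 → A_3 — A_7:collider[blocks]; A_4:fork[blocks]; A_5:collider[blocks]; A_1:fork[blocks] ⇒ blocked
  5. A_2 → A_4 → A_5 ← A_1 → A_3 — A_4:chain[blocks]; A_5:collider[blocks]; A_1:fork[blocks] ⇒ blocked
All paths are blocked; A_2 ⊥ A_3 | {A_1, A_4, A_6} holds.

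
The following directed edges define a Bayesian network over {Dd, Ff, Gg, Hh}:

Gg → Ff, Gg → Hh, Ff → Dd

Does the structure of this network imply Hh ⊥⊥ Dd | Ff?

Only one path connects Hh and Dd:
Path 1: Hh ← Gg → Ff → Dd
  Ff is a chain here and Ff is conditioned on, so the path is blocked at Ff.
Every path is blocked, so Hh and Dd are d-separated given {Ff}.

Yes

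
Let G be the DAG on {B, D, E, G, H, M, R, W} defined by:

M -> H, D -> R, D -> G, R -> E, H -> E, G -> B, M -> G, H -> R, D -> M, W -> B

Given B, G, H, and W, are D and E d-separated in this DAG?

Enumerating the 6 paths from D to E and testing each for blocking by {B, G, H, W}:
Path 1: D → G ← M → H → E
  H is a chain here and H is conditioned on, so the path is blocked at H.
Path 2: D → G ← M → H → R → E
  H is a chain here and H is conditioned on, so the path is blocked at H.
Path 3: D → R → E
  R is a chain and R is not conditioned on — no node blocks this path, so it is active.
Path 4: D → R ← H → E
  R is a collider here and neither R nor any of its descendants is conditioned on, so the collider stays closed — the path is blocked at R.
Path 5: D → M → H → E
  H is a chain here and H is conditioned on, so the path is blocked at H.
Path 6: D → M → H → R → E
  H is a chain here and H is conditioned on, so the path is blocked at H.
At least one path is unblocked, so d-separation fails.

No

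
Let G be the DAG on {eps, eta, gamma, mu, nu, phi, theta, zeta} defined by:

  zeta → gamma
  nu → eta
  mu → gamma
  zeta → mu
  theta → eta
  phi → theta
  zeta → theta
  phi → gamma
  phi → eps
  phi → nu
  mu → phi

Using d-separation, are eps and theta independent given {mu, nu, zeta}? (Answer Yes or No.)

No

We examine all 6 paths between eps and theta:
Path 1: eps ← phi ← mu → gamma ← zeta → theta
  mu is a fork here and mu is conditioned on, so the path is blocked at mu.
Path 2: eps ← phi ← mu ← zeta → theta
  mu is a chain here and mu is conditioned on, so the path is blocked at mu.
Path 3: eps ← phi → nu → eta ← theta
  nu is a chain here and nu is conditioned on, so the path is blocked at nu.
Path 4: eps ← phi → gamma ← mu ← zeta → theta
  gamma is a collider here and neither gamma nor any of its descendants is conditioned on, so the collider stays closed — the path is blocked at gamma.
Path 5: eps ← phi → gamma ← zeta → theta
  gamma is a collider here and neither gamma nor any of its descendants is conditioned on, so the collider stays closed — the path is blocked at gamma.
Path 6: eps ← phi → theta
  phi is a fork and phi is not conditioned on — no node blocks this path, so it is active.
At least one path is unblocked, so d-separation fails.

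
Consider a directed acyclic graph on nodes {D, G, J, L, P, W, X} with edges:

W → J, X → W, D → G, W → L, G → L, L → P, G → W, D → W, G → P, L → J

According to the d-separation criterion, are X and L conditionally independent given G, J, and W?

Yes — X and L are d-separated given {G, J, W}.

6 paths connect X and L; each must be blocked for d-separation to hold:
Path 1: X → W → J ← L
  W is a chain here and W is conditioned on, so the path is blocked at W.
Path 2: X → W ← G → P ← L
  G is a fork here and G is conditioned on, so the path is blocked at G.
Path 3: X → W ← G → L
  G is a fork here and G is conditioned on, so the path is blocked at G.
Path 4: X → W → L
  W is a chain here and W is conditioned on, so the path is blocked at W.
Path 5: X → W ← D → G → P ← L
  G is a chain here and G is conditioned on, so the path is blocked at G.
Path 6: X → W ← D → G → L
  G is a chain here and G is conditioned on, so the path is blocked at G.
Every path is blocked, so X and L are d-separated given {G, J, W}.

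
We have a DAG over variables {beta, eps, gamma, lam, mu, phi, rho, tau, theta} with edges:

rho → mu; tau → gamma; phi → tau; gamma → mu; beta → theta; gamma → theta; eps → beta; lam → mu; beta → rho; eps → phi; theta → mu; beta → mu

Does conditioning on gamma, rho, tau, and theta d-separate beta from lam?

Enumerating the 6 paths from beta to lam and testing each for blocking by {gamma, rho, tau, theta}:
Path 1: beta → mu ← lam
  mu is a collider here and neither mu nor any of its descendants is conditioned on, so the collider stays closed — the path is blocked at mu.
Path 2: beta ← eps → phi → tau → gamma → mu ← lam
  tau is a chain here and tau is conditioned on, so the path is blocked at tau.
Path 3: beta ← eps → phi → tau → gamma → theta → mu ← lam
  tau is a chain here and tau is conditioned on, so the path is blocked at tau.
Path 4: beta → theta ← gamma → mu ← lam
  gamma is a fork here and gamma is conditioned on, so the path is blocked at gamma.
Path 5: beta → theta → mu ← lam
  theta is a chain here and theta is conditioned on, so the path is blocked at theta.
Path 6: beta → rho → mu ← lam
  rho is a chain here and rho is conditioned on, so the path is blocked at rho.
All paths are blocked; beta ⊥ lam | {gamma, rho, tau, theta} holds.

Yes — beta and lam are d-separated given {gamma, rho, tau, theta}.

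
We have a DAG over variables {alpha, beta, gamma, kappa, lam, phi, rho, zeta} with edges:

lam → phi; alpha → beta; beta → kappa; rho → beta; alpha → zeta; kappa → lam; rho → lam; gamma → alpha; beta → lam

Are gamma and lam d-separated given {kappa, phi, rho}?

No

3 paths connect gamma and lam; each must be blocked for d-separation to hold:
Path 1: gamma → alpha → beta → kappa → lam
  kappa is a chain here and kappa is conditioned on, so the path is blocked at kappa.
Path 2: gamma → alpha → beta → lam
  alpha is a chain and alpha is not conditioned on; beta is a chain and beta is not conditioned on — no node blocks this path, so it is active.
Path 3: gamma → alpha → beta ← rho → lam
  rho is a fork here and rho is conditioned on, so the path is blocked at rho.
At least one path is unblocked, so d-separation fails.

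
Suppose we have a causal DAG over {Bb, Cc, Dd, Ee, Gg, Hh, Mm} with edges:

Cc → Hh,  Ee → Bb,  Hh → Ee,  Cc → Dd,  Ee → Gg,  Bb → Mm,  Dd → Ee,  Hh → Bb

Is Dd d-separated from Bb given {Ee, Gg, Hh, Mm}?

Yes

Enumerating the 4 paths from Dd to Bb and testing each for blocking by {Ee, Gg, Hh, Mm}:
  1. Dd → Ee → Bb — Ee:chain[blocks] ⇒ blocked
  2. Dd → Ee ← Hh → Bb — Ee:collider[open]; Hh:fork[blocks] ⇒ blocked
  3. Dd ← Cc → Hh → Ee → Bb — Cc:fork[open]; Hh:chain[blocks]; Ee:chain[blocks] ⇒ blocked
  4. Dd ← Cc → Hh → Bb — Cc:fork[open]; Hh:chain[blocks] ⇒ blocked
All paths are blocked; Dd ⊥ Bb | {Ee, Gg, Hh, Mm} holds.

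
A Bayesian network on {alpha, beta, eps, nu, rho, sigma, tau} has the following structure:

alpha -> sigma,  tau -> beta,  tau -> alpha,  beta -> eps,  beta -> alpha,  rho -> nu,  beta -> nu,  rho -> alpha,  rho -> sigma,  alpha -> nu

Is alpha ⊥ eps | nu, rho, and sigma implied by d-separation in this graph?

No

There are 5 undirected paths between alpha and eps; checking each against the conditioning set {nu, rho, sigma}:
  1. alpha ← tau → beta → eps — tau:fork[open]; beta:chain[open] ⇒ active
  2. alpha → sigma ← rho → nu ← beta → eps — sigma:collider[open]; rho:fork[blocks]; nu:collider[open]; beta:fork[open] ⇒ blocked
  3. alpha ← rho → nu ← beta → eps — rho:fork[blocks]; nu:collider[open]; beta:fork[open] ⇒ blocked
  4. alpha ← beta → eps — beta:fork[open] ⇒ active
  5. alpha → nu ← beta → eps — nu:collider[open]; beta:fork[open] ⇒ active
Because an active path exists, alpha and eps are not d-separated.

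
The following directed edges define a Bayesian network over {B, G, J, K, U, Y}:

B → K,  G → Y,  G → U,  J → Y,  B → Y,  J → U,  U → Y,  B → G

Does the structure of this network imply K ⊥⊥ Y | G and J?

4 paths connect K and Y; each must be blocked for d-separation to hold:
  1. K ← B → G → U ← J → Y — B:fork[open]; G:chain[blocks]; U:collider[blocks]; J:fork[blocks] ⇒ blocked
  2. K ← B → G → U → Y — B:fork[open]; G:chain[blocks]; U:chain[open] ⇒ blocked
  3. K ← B → G → Y — B:fork[open]; G:chain[blocks] ⇒ blocked
  4. K ← B → Y — B:fork[open] ⇒ active
Since the path K ← B → Y is active, K and Y are not d-separated given {G, J}.

No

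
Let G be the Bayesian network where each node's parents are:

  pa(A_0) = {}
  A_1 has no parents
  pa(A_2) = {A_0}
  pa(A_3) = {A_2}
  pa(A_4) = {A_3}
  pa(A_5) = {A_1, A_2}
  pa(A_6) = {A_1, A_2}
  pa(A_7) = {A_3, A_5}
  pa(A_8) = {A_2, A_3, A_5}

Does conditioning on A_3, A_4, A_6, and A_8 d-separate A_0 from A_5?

We examine all 6 paths between A_0 and A_5:
Path 1: A_0 → A_2 → A_5
  A_2 is a chain and A_2 is not conditioned on — no node blocks this path, so it is active.
Path 2: A_0 → A_2 → A_8 ← A_5
  A_2 is a chain and A_2 is not conditioned on; A_8 is a collider and A_8 is conditioned on, which opens it — no node blocks this path, so it is active.
Path 3: A_0 → A_2 → A_8 ← A_3 → A_7 ← A_5
  A_3 is a fork here and A_3 is conditioned on, so the path is blocked at A_3.
Path 4: A_0 → A_2 → A_3 → A_7 ← A_5
  A_3 is a chain here and A_3 is conditioned on, so the path is blocked at A_3.
Path 5: A_0 → A_2 → A_3 → A_8 ← A_5
  A_3 is a chain here and A_3 is conditioned on, so the path is blocked at A_3.
Path 6: A_0 → A_2 → A_6 ← A_1 → A_5
  A_2 is a chain and A_2 is not conditioned on; A_6 is a collider and A_6 is conditioned on, which opens it; A_1 is a fork and A_1 is not conditioned on — no node blocks this path, so it is active.
Since the path A_0 → A_2 → A_5 is active, A_0 and A_5 are not d-separated given {A_3, A_4, A_6, A_8}.

No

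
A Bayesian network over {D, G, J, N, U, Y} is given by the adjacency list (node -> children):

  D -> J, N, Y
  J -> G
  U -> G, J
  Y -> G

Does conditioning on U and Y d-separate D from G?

There are 3 undirected paths between D and G; checking each against the conditioning set {U, Y}:
Path 1: D → Y → G
  Y is a chain here and Y is conditioned on, so the path is blocked at Y.
Path 2: D → J → G
  J is a chain and J is not conditioned on — no node blocks this path, so it is active.
Path 3: D → J ← U → G
  J is a collider here and neither J nor any of its descendants is conditioned on, so the collider stays closed — the path is blocked at J.
Because an active path exists, D and G are not d-separated.

No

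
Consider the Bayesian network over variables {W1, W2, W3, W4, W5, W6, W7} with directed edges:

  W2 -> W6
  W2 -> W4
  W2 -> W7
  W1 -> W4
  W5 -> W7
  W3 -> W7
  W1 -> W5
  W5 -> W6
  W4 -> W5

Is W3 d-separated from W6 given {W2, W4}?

Enumerating the 6 paths from W3 to W6 and testing each for blocking by {W2, W4}:
  1. W3 → W7 ← W2 → W4 → W5 → W6 — W7:collider[blocks]; W2:fork[blocks]; W4:chain[blocks]; W5:chain[open] ⇒ blocked
  2. W3 → W7 ← W2 → W4 ← W1 → W5 → W6 — W7:collider[blocks]; W2:fork[blocks]; W4:collider[open]; W1:fork[open]; W5:chain[open] ⇒ blocked
  3. W3 → W7 ← W2 → W6 — W7:collider[blocks]; W2:fork[blocks] ⇒ blocked
  4. W3 → W7 ← W5 ← W4 ← W2 → W6 — W7:collider[blocks]; W5:chain[open]; W4:chain[blocks]; W2:fork[blocks] ⇒ blocked
  5. W3 → W7 ← W5 ← W1 → W4 ← W2 → W6 — W7:collider[blocks]; W5:chain[open]; W1:fork[open]; W4:collider[open]; W2:fork[blocks] ⇒ blocked
  6. W3 → W7 ← W5 → W6 — W7:collider[blocks]; W5:fork[open] ⇒ blocked
Since every path is blocked, d-separation holds.

Yes — W3 and W6 are d-separated given {W2, W4}.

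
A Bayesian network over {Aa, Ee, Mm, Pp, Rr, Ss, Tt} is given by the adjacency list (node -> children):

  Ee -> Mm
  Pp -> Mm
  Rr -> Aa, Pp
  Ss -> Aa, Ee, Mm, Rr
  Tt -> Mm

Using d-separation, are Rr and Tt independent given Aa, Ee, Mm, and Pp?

No

There are 5 undirected paths between Rr and Tt; checking each against the conditioning set {Aa, Ee, Mm, Pp}:
Path 1: Rr → Pp → Mm ← Tt
  Pp is a chain here and Pp is conditioned on, so the path is blocked at Pp.
Path 2: Rr → Aa ← Ss → Mm ← Tt
  Aa is a collider and Aa is conditioned on, which opens it; Ss is a fork and Ss is not conditioned on; Mm is a collider and Mm is conditioned on, which opens it — no node blocks this path, so it is active.
Path 3: Rr → Aa ← Ss → Ee → Mm ← Tt
  Ee is a chain here and Ee is conditioned on, so the path is blocked at Ee.
Path 4: Rr ← Ss → Mm ← Tt
  Ss is a fork and Ss is not conditioned on; Mm is a collider and Mm is conditioned on, which opens it — no node blocks this path, so it is active.
Path 5: Rr ← Ss → Ee → Mm ← Tt
  Ee is a chain here and Ee is conditioned on, so the path is blocked at Ee.
At least one path is unblocked, so d-separation fails.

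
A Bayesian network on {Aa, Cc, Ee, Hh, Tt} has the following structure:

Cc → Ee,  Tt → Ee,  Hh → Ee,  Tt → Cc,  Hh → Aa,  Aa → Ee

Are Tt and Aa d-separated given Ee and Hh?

No — Tt and Aa are not d-separated given {Ee, Hh}.

Enumerating the 4 paths from Tt to Aa and testing each for blocking by {Ee, Hh}:
  1. Tt → Cc → Ee ← Aa — Cc:chain[open]; Ee:collider[open] ⇒ active
  2. Tt → Cc → Ee ← Hh → Aa — Cc:chain[open]; Ee:collider[open]; Hh:fork[blocks] ⇒ blocked
  3. Tt → Ee ← Aa — Ee:collider[open] ⇒ active
  4. Tt → Ee ← Hh → Aa — Ee:collider[open]; Hh:fork[blocks] ⇒ blocked
Since the path Tt → Cc → Ee ← Aa is active, Tt and Aa are not d-separated given {Ee, Hh}.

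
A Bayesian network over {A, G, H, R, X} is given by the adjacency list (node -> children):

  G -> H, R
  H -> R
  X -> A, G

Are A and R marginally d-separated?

Enumerating the 2 paths from A to R and testing each for blocking by ∅:
  1. A ← X → G → R — X:fork[open]; G:chain[open] ⇒ active
  2. A ← X → G → H → R — X:fork[open]; G:chain[open]; H:chain[open] ⇒ active
Since the path A ← X → G → R is active, A and R are not d-separated given ∅.

No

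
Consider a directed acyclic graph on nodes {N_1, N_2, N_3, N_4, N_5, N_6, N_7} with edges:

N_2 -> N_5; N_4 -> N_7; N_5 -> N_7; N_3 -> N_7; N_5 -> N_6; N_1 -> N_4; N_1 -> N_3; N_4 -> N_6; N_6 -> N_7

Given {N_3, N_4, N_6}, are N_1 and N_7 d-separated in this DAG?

There are 4 undirected paths between N_1 and N_7; checking each against the conditioning set {N_3, N_4, N_6}:
  1. N_1 → N_4 → N_7 — N_4:chain[blocks] ⇒ blocked
  2. N_1 → N_4 → N_6 → N_7 — N_4:chain[blocks]; N_6:chain[blocks] ⇒ blocked
  3. N_1 → N_4 → N_6 ← N_5 → N_7 — N_4:chain[blocks]; N_6:collider[open]; N_5:fork[open] ⇒ blocked
  4. N_1 → N_3 → N_7 — N_3:chain[blocks] ⇒ blocked
Since every path is blocked, d-separation holds.

Yes — N_1 and N_7 are d-separated given {N_3, N_4, N_6}.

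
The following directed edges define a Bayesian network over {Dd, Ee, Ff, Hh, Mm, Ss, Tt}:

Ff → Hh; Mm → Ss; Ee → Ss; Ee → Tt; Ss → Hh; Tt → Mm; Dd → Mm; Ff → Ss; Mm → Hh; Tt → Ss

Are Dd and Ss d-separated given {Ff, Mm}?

No

Enumerating the 5 paths from Dd to Ss and testing each for blocking by {Ff, Mm}:
Path 1: Dd → Mm → Ss
  Mm is a chain here and Mm is conditioned on, so the path is blocked at Mm.
Path 2: Dd → Mm ← Tt ← Ee → Ss
  Mm is a collider and Mm is conditioned on, which opens it; Tt is a chain and Tt is not conditioned on; Ee is a fork and Ee is not conditioned on — no node blocks this path, so it is active.
Path 3: Dd → Mm ← Tt → Ss
  Mm is a collider and Mm is conditioned on, which opens it; Tt is a fork and Tt is not conditioned on — no node blocks this path, so it is active.
Path 4: Dd → Mm → Hh ← Ss
  Mm is a chain here and Mm is conditioned on, so the path is blocked at Mm.
Path 5: Dd → Mm → Hh ← Ff → Ss
  Mm is a chain here and Mm is conditioned on, so the path is blocked at Mm.
Because an active path exists, Dd and Ss are not d-separated.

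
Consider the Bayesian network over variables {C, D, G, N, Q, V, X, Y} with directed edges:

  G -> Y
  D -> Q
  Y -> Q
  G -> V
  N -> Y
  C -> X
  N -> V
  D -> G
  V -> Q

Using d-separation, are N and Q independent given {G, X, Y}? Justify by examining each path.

There are 6 undirected paths between N and Q; checking each against the conditioning set {G, X, Y}:
  1. N → V → Q — V:chain[open] ⇒ active
  2. N → V ← G ← D → Q — V:collider[blocks]; G:chain[blocks]; D:fork[open] ⇒ blocked
  3. N → V ← G → Y → Q — V:collider[blocks]; G:fork[blocks]; Y:chain[blocks] ⇒ blocked
  4. N → Y → Q — Y:chain[blocks] ⇒ blocked
  5. N → Y ← G → V → Q — Y:collider[open]; G:fork[blocks]; V:chain[open] ⇒ blocked
  6. N → Y ← G ← D → Q — Y:collider[open]; G:chain[blocks]; D:fork[open] ⇒ blocked
Because an active path exists, N and Q are not d-separated.

No — N and Q are not d-separated given {G, X, Y}.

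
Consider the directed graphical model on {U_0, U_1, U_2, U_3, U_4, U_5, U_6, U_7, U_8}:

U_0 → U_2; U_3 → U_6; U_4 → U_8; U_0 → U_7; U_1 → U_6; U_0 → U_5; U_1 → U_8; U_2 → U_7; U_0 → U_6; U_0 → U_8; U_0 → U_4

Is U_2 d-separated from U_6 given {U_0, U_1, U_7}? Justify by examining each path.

We examine all 6 paths between U_2 and U_6:
  1. U_2 → U_7 ← U_0 → U_6 — U_7:collider[open]; U_0:fork[blocks] ⇒ blocked
  2. U_2 → U_7 ← U_0 → U_8 ← U_1 → U_6 — U_7:collider[open]; U_0:fork[blocks]; U_8:collider[blocks]; U_1:fork[blocks] ⇒ blocked
  3. U_2 → U_7 ← U_0 → U_4 → U_8 ← U_1 → U_6 — U_7:collider[open]; U_0:fork[blocks]; U_4:chain[open]; U_8:collider[blocks]; U_1:fork[blocks] ⇒ blocked
  4. U_2 ← U_0 → U_6 — U_0:fork[blocks] ⇒ blocked
  5. U_2 ← U_0 → U_8 ← U_1 → U_6 — U_0:fork[blocks]; U_8:collider[blocks]; U_1:fork[blocks] ⇒ blocked
  6. U_2 ← U_0 → U_4 → U_8 ← U_1 → U_6 — U_0:fork[blocks]; U_4:chain[open]; U_8:collider[blocks]; U_1:fork[blocks] ⇒ blocked
Since every path is blocked, d-separation holds.

Yes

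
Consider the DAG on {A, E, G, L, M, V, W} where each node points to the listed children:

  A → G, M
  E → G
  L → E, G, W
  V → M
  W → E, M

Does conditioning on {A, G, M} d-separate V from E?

Enumerating the 6 paths from V to E and testing each for blocking by {A, G, M}:
  1. V → M ← A → G ← E — M:collider[open]; A:fork[blocks]; G:collider[open] ⇒ blocked
  2. V → M ← A → G ← L → E — M:collider[open]; A:fork[blocks]; G:collider[open]; L:fork[open] ⇒ blocked
  3. V → M ← A → G ← L → W → E — M:collider[open]; A:fork[blocks]; G:collider[open]; L:fork[open]; W:chain[open] ⇒ blocked
  4. V → M ← W → E — M:collider[open]; W:fork[open] ⇒ active
  5. V → M ← W ← L → G ← E — M:collider[open]; W:chain[open]; L:fork[open]; G:collider[open] ⇒ active
  6. V → M ← W ← L → E — M:collider[open]; W:chain[open]; L:fork[open] ⇒ active
At least one path is unblocked, so d-separation fails.

No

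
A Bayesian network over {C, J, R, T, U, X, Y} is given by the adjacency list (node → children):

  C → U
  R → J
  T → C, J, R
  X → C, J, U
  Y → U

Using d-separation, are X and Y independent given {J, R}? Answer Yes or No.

Yes

We examine all 4 paths between X and Y:
  1. X → J ← T → C → U ← Y — J:collider[open]; T:fork[open]; C:chain[open]; U:collider[blocks] ⇒ blocked
  2. X → J ← R ← T → C → U ← Y — J:collider[open]; R:chain[blocks]; T:fork[open]; C:chain[open]; U:collider[blocks] ⇒ blocked
  3. X → U ← Y — U:collider[blocks] ⇒ blocked
  4. X → C → U ← Y — C:chain[open]; U:collider[blocks] ⇒ blocked
Every path is blocked, so X and Y are d-separated given {J, R}.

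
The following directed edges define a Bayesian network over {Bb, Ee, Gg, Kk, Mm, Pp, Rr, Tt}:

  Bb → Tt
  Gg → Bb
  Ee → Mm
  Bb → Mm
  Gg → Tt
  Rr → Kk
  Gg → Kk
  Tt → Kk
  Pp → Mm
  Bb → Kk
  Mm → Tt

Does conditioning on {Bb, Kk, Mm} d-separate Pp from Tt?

Yes

6 paths connect Pp and Tt; each must be blocked for d-separation to hold:
Path 1: Pp → Mm → Tt
  Mm is a chain here and Mm is conditioned on, so the path is blocked at Mm.
Path 2: Pp → Mm ← Bb → Tt
  Bb is a fork here and Bb is conditioned on, so the path is blocked at Bb.
Path 3: Pp → Mm ← Bb ← Gg → Tt
  Bb is a chain here and Bb is conditioned on, so the path is blocked at Bb.
Path 4: Pp → Mm ← Bb ← Gg → Kk ← Tt
  Bb is a chain here and Bb is conditioned on, so the path is blocked at Bb.
Path 5: Pp → Mm ← Bb → Kk ← Tt
  Bb is a fork here and Bb is conditioned on, so the path is blocked at Bb.
Path 6: Pp → Mm ← Bb → Kk ← Gg → Tt
  Bb is a fork here and Bb is conditioned on, so the path is blocked at Bb.
All paths are blocked; Pp ⊥ Tt | {Bb, Kk, Mm} holds.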